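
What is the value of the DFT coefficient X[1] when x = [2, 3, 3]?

X[1] = Σ(n=0 to 2) x[n] · ω_3^(1n) where ω_3 = e^(-2πi/3)
= (2)·ω_3^0 + (3)·ω_3^1 + (3)·ω_3^2

X[1] = -1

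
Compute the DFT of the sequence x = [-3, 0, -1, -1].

X[k] = Σ(n=0 to 3) x[n] · ω_4^(nk)
where ω_4 = e^(-2πi/4)

Computing each X[k]:
X[0] = -5
X[1] = -2-1i
X[2] = -3
X[3] = -2+1i

X = [-5, -2-1i, -3, -2+1i]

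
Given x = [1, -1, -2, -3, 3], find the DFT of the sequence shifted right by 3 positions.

Time shift by 3: X_shifted[k] = ω_5^(3k) · X[k]
Shifted x = [-2, -3, 3, 1, -1]

DFT(x[n-3]) = [-2, -6.4721+0.7265i, 2.4721+3.0777i, 2.4721-3.0777i, -6.4721-0.7265i]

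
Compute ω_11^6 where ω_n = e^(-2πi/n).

ω_11^6 = e^(-2πi·6/11)
= cos(-2π·6/11) + i·sin(-2π·6/11)
= cos(-12π/11) + i·sin(-12π/11)

ω_11^6 = cos(-12π/11) + i·sin(-12π/11) = -0.9595+0.2817i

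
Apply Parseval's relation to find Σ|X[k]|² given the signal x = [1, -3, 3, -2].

Parseval: Σ|x[n]|² = (1/N)Σ|X[k]|², so Σ|X[k]|² = N·Σ|x[n]|² = 4·23.0000

Σ|X[k]|² = N·Σ|x[n]|² = 4·23.0000 = 92.0000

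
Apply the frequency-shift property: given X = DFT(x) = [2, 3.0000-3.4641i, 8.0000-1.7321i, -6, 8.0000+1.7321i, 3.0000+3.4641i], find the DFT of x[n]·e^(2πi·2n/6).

Modulation property: DFT(ω_6^(-2n)·x[n]) = X[(k-2) mod 6], so circularly shift X by 2 positions.

X[k-2] = [8.0000+1.7321i, 3.0000+3.4641i, 2, 3.0000-3.4641i, 8.0000-1.7321i, -6]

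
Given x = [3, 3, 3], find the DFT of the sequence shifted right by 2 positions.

Time shift by 2: X_shifted[k] = ω_3^(2k) · X[k]
Shifted x = [3, 3, 3]

DFT(x[n-2]) = [9, 0, 0]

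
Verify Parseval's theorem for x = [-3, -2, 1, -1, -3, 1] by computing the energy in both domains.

Time domain:
Σ|x[n]|² = |-3|² + |-2|² + |1|² + |-1|² + |-3|² + |1|² = 25.0000

Frequency domain:
(1/6)Σ|X[k]|² = (1/6)(|-7|² + |-1.5000-0.8660i|² + |-2.5000+6.0622i|² + |-3|² + |-2.5000-6.0622i|² + |-1.5000+0.8660i|²) = (1/6)·150.0000 = 25.0000

Both sides agree, confirming Parseval's theorem.

Σ|x[n]|² = (1/N)Σ|X[k]|² = 25.0000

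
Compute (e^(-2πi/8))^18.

Since ω_8^8 = 1, powers reduce modulo 8.
18 mod 8 = 2
So ω_8^18 = ω_8^2 = e^(-2πi·2/8)

ω_8^18 = ω_8^2 = -1i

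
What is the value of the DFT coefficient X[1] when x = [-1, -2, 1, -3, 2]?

X[1] = Σ(n=0 to 4) x[n] · ω_5^(1n) where ω_5 = e^(-2πi/5)
= (-1)·ω_5^0 + (-2)·ω_5^1 + (1)·ω_5^2 + (-3)·ω_5^3 + (2)·ω_5^4

X[1] = 0.6180+1.4531i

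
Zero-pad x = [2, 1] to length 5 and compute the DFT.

Original 2-point DFT: [3, 1]
Zero-padded 5-point DFT provides frequency interpolation.

DFT_5([x, 0, ...]) = [3, 2.3090-0.9511i, 1.1910-0.5878i, 1.1910+0.5878i, 2.3090+0.9511i]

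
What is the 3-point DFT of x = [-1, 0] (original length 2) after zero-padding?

Original 2-point DFT: [-1, -1]
Zero-padded 3-point DFT provides frequency interpolation.

DFT_3([x, 0, ...]) = [-1, -1, -1]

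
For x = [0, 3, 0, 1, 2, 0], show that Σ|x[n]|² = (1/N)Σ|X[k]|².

Time domain:
Σ|x[n]|² = |0|² + |3|² + |0|² + |1|² + |2|² + |0|² = 14.0000

Frequency domain:
(1/6)Σ|X[k]|² = (1/6)(|6|² + |-0.5000-0.8660i|² + |-1.5000-4.3301i|² + |-2|² + |-1.5000+4.3301i|² + |-0.5000+0.8660i|²) = (1/6)·84.0000 = 14.0000

Both sides agree, confirming Parseval's theorem.

Σ|x[n]|² = (1/N)Σ|X[k]|² = 14.0000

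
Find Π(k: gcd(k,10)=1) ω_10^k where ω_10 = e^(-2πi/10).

The primitive 10th roots of unity are ω_10^k for k coprime to 10: k ∈ {1, 3, 7, 9}
Their product equals the constant term of the cyclotomic polynomial Φ_10(x) up to sign.
For n ≥ 3, the product of all primitive nth roots of unity is 1. (For n=1 it is 1; for n=2 it is -1.)

1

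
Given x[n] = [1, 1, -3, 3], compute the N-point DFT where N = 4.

X[k] = Σ(n=0 to 3) x[n] · ω_4^(nk)
where ω_4 = e^(-2πi/4)

Computing each X[k]:
X[0] = 2
X[1] = 4+2i
X[2] = -6
X[3] = 4-2i

X = [2, 4+2i, -6, 4-2i]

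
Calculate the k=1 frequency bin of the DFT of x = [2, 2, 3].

X[1] = Σ(n=0 to 2) x[n] · ω_3^(1n) where ω_3 = e^(-2πi/3)
= (2)·ω_3^0 + (2)·ω_3^1 + (3)·ω_3^2

X[1] = -0.5000+0.8660i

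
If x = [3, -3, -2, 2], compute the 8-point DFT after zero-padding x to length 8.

Original 4-point DFT: [0, 5+5i, 2, 5-5i]
Zero-padded 8-point DFT provides frequency interpolation.

DFT_8([x, 0, ...]) = [0, -0.5355+2.7071i, 5+5i, 6.5355-1.2929i, 2, 6.5355+1.2929i, 5-5i, -0.5355-2.7071i]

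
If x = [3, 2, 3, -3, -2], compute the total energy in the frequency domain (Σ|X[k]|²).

Parseval: Σ|x[n]|² = (1/N)Σ|X[k]|², so Σ|X[k]|² = N·Σ|x[n]|² = 5·35.0000

Σ|X[k]|² = N·Σ|x[n]|² = 5·35.0000 = 175.0000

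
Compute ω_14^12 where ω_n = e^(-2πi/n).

ω_14^12 = e^(-2πi·12/14)
= cos(-2π·12/14) + i·sin(-2π·12/14)
= cos(-24π/14) + i·sin(-24π/14)

ω_14^12 = cos(-24π/14) + i·sin(-24π/14) = 0.6235+0.7818i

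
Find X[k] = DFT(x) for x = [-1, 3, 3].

X[k] = Σ(n=0 to 2) x[n] · ω_3^(nk)
where ω_3 = e^(-2πi/3)

Computing each X[k]:
X[0] = 5
X[1] = -4
X[2] = -4

X = [5, -4, -4]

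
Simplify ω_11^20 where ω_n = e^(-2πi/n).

Since ω_11^11 = 1, powers reduce modulo 11.
20 mod 11 = 9
So ω_11^20 = ω_11^9 = e^(-2πi·9/11)

ω_11^20 = ω_11^9 = 0.4154+0.9096i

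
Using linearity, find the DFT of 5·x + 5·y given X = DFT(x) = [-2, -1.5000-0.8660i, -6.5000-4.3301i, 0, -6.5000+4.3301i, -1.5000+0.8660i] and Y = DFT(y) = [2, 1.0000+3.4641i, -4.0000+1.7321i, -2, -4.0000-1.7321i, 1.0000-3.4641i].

By linearity: DFT(5x + 5y) = 5·DFT(x) + 5·DFT(y)
= 5·[-2, -1.5000-0.8660i, -6.5000-4.3301i, 0, -6.5000+4.3301i, -1.5000+0.8660i] + 5·[2, 1.0000+3.4641i, -4.0000+1.7321i, -2, -4.0000-1.7321i, 1.0000-3.4641i]

Computing element-wise:
Z[0] = 5·(-2) + 5·(2) = 0
Z[1] = 5·(-1.5000-0.8660i) + 5·(1.0000+3.4641i) = -2.5000+12.9905i
Z[2] = 5·(-6.5000-4.3301i) + 5·(-4.0000+1.7321i) = -52.5000-12.9900i
Z[3] = 5·(0) + 5·(-2) = -10
Z[4] = 5·(-6.5000+4.3301i) + 5·(-4.0000-1.7321i) = -52.5000+12.9900i
Z[5] = 5·(-1.5000+0.8660i) + 5·(1.0000-3.4641i) = -2.5000-12.9905i

DFT(5x + 5y) = 5·X + 5·Y = [0, -2.5000+12.9905i, -52.5000-12.9900i, -10, -52.5000+12.9900i, -2.5000-12.9905i]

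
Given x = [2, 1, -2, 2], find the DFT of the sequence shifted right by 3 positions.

Time shift by 3: X_shifted[k] = ω_4^(3k) · X[k]
Shifted x = [1, -2, 2, 2]

DFT(x[n-3]) = [3, -1+4i, 3, -1-4i]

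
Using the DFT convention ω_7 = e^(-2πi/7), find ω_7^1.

ω_7^1 = e^(-2πi·1/7)
= cos(-2π·1/7) + i·sin(-2π·1/7)
= cos(-2π/7) + i·sin(-2π/7)

ω_7^1 = cos(-2π/7) + i·sin(-2π/7) = 0.6235-0.7818i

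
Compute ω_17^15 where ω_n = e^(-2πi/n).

ω_17^15 = e^(-2πi·15/17)
= cos(-2π·15/17) + i·sin(-2π·15/17)
= cos(-30π/17) + i·sin(-30π/17)

ω_17^15 = cos(-30π/17) + i·sin(-30π/17) = 0.7390+0.6737i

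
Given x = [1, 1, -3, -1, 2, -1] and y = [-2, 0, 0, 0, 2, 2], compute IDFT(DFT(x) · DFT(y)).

(x ⊛ y)[n] = Σ(m=0 to 5) x[m] · y[(n-m) mod 6]

Computing each output sample:
(x ⊛ y)[0] = -6
(x ⊛ y)[1] = -10
(x ⊛ y)[2] = 8
(x ⊛ y)[3] = 4
(x ⊛ y)[4] = -4
(x ⊛ y)[5] = 6

x ⊛ y = [-6, -10, 8, 4, -4, 6]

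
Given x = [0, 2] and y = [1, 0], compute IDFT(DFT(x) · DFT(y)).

(x ⊛ y)[n] = Σ(m=0 to 1) x[m] · y[(n-m) mod 2]

Computing each output sample:
(x ⊛ y)[0] = 0
(x ⊛ y)[1] = 2

x ⊛ y = [0, 2]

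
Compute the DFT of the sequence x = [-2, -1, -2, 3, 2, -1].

X[k] = Σ(n=0 to 5) x[n] · ω_6^(nk)
where ω_6 = e^(-2πi/6)

Computing each X[k]:
X[0] = -1
X[1] = -6.0000+3.4641i
X[2] = 2.0000-3.4641i
X[3] = -3
X[4] = 2.0000+3.4641i
X[5] = -6.0000-3.4641i

X = [-1, -6.0000+3.4641i, 2.0000-3.4641i, -3, 2.0000+3.4641i, -6.0000-3.4641i]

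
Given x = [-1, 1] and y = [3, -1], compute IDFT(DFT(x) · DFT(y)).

(x ⊛ y)[n] = Σ(m=0 to 1) x[m] · y[(n-m) mod 2]

Computing each output sample:
(x ⊛ y)[0] = -4
(x ⊛ y)[1] = 4

x ⊛ y = [-4, 4]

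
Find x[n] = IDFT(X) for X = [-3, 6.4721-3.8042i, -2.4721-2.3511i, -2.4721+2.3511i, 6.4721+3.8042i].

x[n] = (1/5) Σ(k=0 to 4) X[k] · e^(2πikn/5)

Computing each x[n]:
x[0] = 1
x[1] = 3
x[2] = -3
x[3] = -3
x[4] = -1

x = [1, 3, -3, -3, -1]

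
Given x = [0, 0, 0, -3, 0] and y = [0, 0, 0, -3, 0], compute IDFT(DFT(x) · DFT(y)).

(x ⊛ y)[n] = Σ(m=0 to 4) x[m] · y[(n-m) mod 5]

Computing each output sample:
(x ⊛ y)[0] = 0
(x ⊛ y)[1] = 9
(x ⊛ y)[2] = 0
(x ⊛ y)[3] = 0
(x ⊛ y)[4] = 0

x ⊛ y = [0, 9, 0, 0, 0]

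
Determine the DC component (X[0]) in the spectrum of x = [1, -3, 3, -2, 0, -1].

X[0] = Σ(n=0 to 5) x[n] · ω_6^0 = Σ x[n]
= (1) + (-3) + (3) + (-2) + (0) + (-1)

X[0] = -2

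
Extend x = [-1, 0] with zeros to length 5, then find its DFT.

Original 2-point DFT: [-1, -1]
Zero-padded 5-point DFT provides frequency interpolation.

DFT_5([x, 0, ...]) = [-1, -1, -1, -1, -1]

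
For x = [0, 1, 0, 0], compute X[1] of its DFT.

X[1] = Σ(n=0 to 3) x[n] · ω_4^(1n) where ω_4 = e^(-2πi/4)
= (0)·ω_4^0 + (1)·ω_4^1 + (0)·ω_4^2 + (0)·ω_4^3

X[1] = -1i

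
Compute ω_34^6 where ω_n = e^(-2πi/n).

ω_34^6 = e^(-2πi·6/34)
= cos(-2π·6/34) + i·sin(-2π·6/34)
= cos(-12π/34) + i·sin(-12π/34)

ω_34^6 = cos(-12π/34) + i·sin(-12π/34) = 0.4457-0.8952i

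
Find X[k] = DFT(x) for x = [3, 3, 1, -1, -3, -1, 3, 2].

X[k] = Σ(n=0 to 7) x[n] · ω_8^(nk)
where ω_8 = e^(-2πi/8)

Computing each X[k]:
X[0] = 7
X[1] = 10.9497+1.2929i
X[2] = -4-1i
X[3] = 1.0503-2.7071i
X[4] = 1
X[5] = 1.0503+2.7071i
X[6] = -4+1i
X[7] = 10.9497-1.2929i

X = [7, 10.9497+1.2929i, -4-1i, 1.0503-2.7071i, 1, 1.0503+2.7071i, -4+1i, 10.9497-1.2929i]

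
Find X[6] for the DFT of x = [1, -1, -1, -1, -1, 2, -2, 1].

X[6] = Σ(n=0 to 7) x[n] · ω_8^(6n) where ω_8 = e^(-2πi/8)
= (1)·ω_8^0 + (-1)·ω_8^6 + (-1)·ω_8^12 + (-1)·ω_8^18 + (-1)·ω_8^24 + (2)·ω_8^30 + (-2)·ω_8^36 + (1)·ω_8^42

X[6] = 3+1i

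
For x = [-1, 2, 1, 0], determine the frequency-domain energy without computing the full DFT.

Parseval: Σ|x[n]|² = (1/N)Σ|X[k]|², so Σ|X[k]|² = N·Σ|x[n]|² = 4·6.0000

Σ|X[k]|² = N·Σ|x[n]|² = 4·6.0000 = 24.0000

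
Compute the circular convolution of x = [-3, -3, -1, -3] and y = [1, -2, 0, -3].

(x ⊛ y)[n] = Σ(m=0 to 3) x[m] · y[(n-m) mod 4]

Computing each output sample:
(x ⊛ y)[0] = 12
(x ⊛ y)[1] = 6
(x ⊛ y)[2] = 14
(x ⊛ y)[3] = 8

x ⊛ y = [12, 6, 14, 8]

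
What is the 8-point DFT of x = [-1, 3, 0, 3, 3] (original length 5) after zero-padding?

Original 5-point DFT: [8, -1.5729+1.7634i, -4.9271-2.8532i, -4.9271+2.8532i, -1.5729-1.7634i]
Zero-padded 8-point DFT provides frequency interpolation.

DFT_8([x, 0, ...]) = [8, -4.0000-4.2426i, 2, -4.0000-4.2426i, -4, -4.0000+4.2426i, 2, -4.0000+4.2426i]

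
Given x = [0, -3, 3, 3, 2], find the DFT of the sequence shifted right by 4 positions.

Time shift by 4: X_shifted[k] = ω_5^(4k) · X[k]
Shifted x = [-3, 3, 3, 2, 0]

DFT(x[n-4]) = [5, -6.1180-3.4410i, -3.8820-0.8123i, -3.8820+0.8123i, -6.1180+3.4410i]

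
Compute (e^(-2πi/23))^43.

Since ω_23^23 = 1, powers reduce modulo 23.
43 mod 23 = 20
So ω_23^43 = ω_23^20 = e^(-2πi·20/23)

ω_23^43 = ω_23^20 = 0.6826+0.7308i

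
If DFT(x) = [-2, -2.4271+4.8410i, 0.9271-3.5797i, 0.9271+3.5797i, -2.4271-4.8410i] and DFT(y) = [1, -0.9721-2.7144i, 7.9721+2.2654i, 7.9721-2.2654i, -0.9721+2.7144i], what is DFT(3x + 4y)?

By linearity: DFT(3x + 4y) = 3·DFT(x) + 4·DFT(y)
= 3·[-2, -2.4271+4.8410i, 0.9271-3.5797i, 0.9271+3.5797i, -2.4271-4.8410i] + 4·[1, -0.9721-2.7144i, 7.9721+2.2654i, 7.9721-2.2654i, -0.9721+2.7144i]

Computing element-wise:
Z[0] = 3·(-2) + 4·(1) = -2
Z[1] = 3·(-2.4271+4.8410i) + 4·(-0.9721-2.7144i) = -11.1697+3.6654i
Z[2] = 3·(0.9271-3.5797i) + 4·(7.9721+2.2654i) = 34.6697-1.6775i
Z[3] = 3·(0.9271+3.5797i) + 4·(7.9721-2.2654i) = 34.6697+1.6775i
Z[4] = 3·(-2.4271-4.8410i) + 4·(-0.9721+2.7144i) = -11.1697-3.6654i

DFT(3x + 4y) = 3·X + 4·Y = [-2, -11.1697+3.6654i, 34.6697-1.6775i, 34.6697+1.6775i, -11.1697-3.6654i]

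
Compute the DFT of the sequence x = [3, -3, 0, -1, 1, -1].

X[k] = Σ(n=0 to 5) x[n] · ω_6^(nk)
where ω_6 = e^(-2πi/6)

Computing each X[k]:
X[0] = -1
X[1] = 1.5000+2.5981i
X[2] = 3.5000+0.8660i
X[3] = 9
X[4] = 3.5000-0.8660i
X[5] = 1.5000-2.5981i

X = [-1, 1.5000+2.5981i, 3.5000+0.8660i, 9, 3.5000-0.8660i, 1.5000-2.5981i]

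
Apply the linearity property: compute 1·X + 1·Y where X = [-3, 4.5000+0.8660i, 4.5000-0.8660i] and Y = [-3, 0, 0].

By linearity: DFT(1x + 1y) = 1·DFT(x) + 1·DFT(y)
= 1·[-3, 4.5000+0.8660i, 4.5000-0.8660i] + 1·[-3, 0, 0]

Computing element-wise:
Z[0] = 1·(-3) + 1·(-3) = -6
Z[1] = 1·(4.5000+0.8660i) + 1·(0) = 4.5000+0.8660i
Z[2] = 1·(4.5000-0.8660i) + 1·(0) = 4.5000-0.8660i

DFT(1x + 1y) = 1·X + 1·Y = [-6, 4.5000+0.8660i, 4.5000-0.8660i]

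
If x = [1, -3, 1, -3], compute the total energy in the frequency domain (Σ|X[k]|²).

Parseval: Σ|x[n]|² = (1/N)Σ|X[k]|², so Σ|X[k]|² = N·Σ|x[n]|² = 4·20.0000

Σ|X[k]|² = N·Σ|x[n]|² = 4·20.0000 = 80.0000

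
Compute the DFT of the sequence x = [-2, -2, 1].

X[k] = Σ(n=0 to 2) x[n] · ω_3^(nk)
where ω_3 = e^(-2πi/3)

Computing each X[k]:
X[0] = -3
X[1] = -1.5000+2.5981i
X[2] = -1.5000-2.5981i

X = [-3, -1.5000+2.5981i, -1.5000-2.5981i]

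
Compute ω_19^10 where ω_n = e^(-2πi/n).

ω_19^10 = e^(-2πi·10/19)
= cos(-2π·10/19) + i·sin(-2π·10/19)
= cos(-20π/19) + i·sin(-20π/19)

ω_19^10 = cos(-20π/19) + i·sin(-20π/19) = -0.9864+0.1646i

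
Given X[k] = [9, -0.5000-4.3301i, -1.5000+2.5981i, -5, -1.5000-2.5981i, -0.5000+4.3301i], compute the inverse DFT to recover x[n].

x[n] = (1/6) Σ(k=0 to 5) X[k] · e^(2πikn/6)

Computing each x[n]:
x[0] = 0
x[1] = 3
x[2] = 3
x[3] = 2
x[4] = -1
x[5] = 2

x = [0, 3, 3, 2, -1, 2]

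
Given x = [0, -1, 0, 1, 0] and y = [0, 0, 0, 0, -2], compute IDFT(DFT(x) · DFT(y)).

(x ⊛ y)[n] = Σ(m=0 to 4) x[m] · y[(n-m) mod 5]

Computing each output sample:
(x ⊛ y)[0] = 2
(x ⊛ y)[1] = 0
(x ⊛ y)[2] = -2
(x ⊛ y)[3] = 0
(x ⊛ y)[4] = 0

x ⊛ y = [2, 0, -2, 0, 0]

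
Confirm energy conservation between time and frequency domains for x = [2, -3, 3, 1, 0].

Time domain:
Σ|x[n]|² = |2|² + |-3|² + |3|² + |1|² + |0|² = 23.0000

Frequency domain:
(1/5)Σ|X[k]|² = (1/5)(|3|² + |-2.1631+1.6776i|² + |5.6631+3.6655i|² + |5.6631-3.6655i|² + |-2.1631-1.6776i|²) = (1/5)·115.0000 = 23.0000

Both sides agree, confirming Parseval's theorem.

Σ|x[n]|² = (1/N)Σ|X[k]|² = 23.0000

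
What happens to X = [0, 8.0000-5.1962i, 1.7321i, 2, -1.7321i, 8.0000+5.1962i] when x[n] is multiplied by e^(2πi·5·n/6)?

Modulation property: DFT(ω_6^(-5n)·x[n]) = X[(k-5) mod 6], so circularly shift X by 5 positions.

X[k-5] = [8.0000-5.1962i, 1.7321i, 2, -1.7321i, 8.0000+5.1962i, 0]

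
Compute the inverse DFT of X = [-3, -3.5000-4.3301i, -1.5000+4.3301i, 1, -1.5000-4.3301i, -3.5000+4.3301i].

x[n] = (1/6) Σ(k=0 to 5) X[k] · e^(2πikn/6)

Computing each x[n]:
x[0] = -2
x[1] = -1
x[2] = 3
x[3] = 0
x[4] = -2
x[5] = -1

x = [-2, -1, 3, 0, -2, -1]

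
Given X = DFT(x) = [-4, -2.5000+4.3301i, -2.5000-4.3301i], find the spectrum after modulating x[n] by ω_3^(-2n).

Modulation property: DFT(ω_3^(-2n)·x[n]) = X[(k-2) mod 3], so circularly shift X by 2 positions.

X[k-2] = [-2.5000+4.3301i, -2.5000-4.3301i, -4]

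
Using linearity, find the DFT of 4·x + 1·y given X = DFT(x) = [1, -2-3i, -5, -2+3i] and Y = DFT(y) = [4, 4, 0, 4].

By linearity: DFT(4x + 1y) = 4·DFT(x) + 1·DFT(y)
= 4·[1, -2-3i, -5, -2+3i] + 1·[4, 4, 0, 4]

Computing element-wise:
Z[0] = 4·(1) + 1·(4) = 8
Z[1] = 4·(-2-3i) + 1·(4) = -4-12i
Z[2] = 4·(-5) + 1·(0) = -20
Z[3] = 4·(-2+3i) + 1·(4) = -4+12i

DFT(4x + 1y) = 4·X + 1·Y = [8, -4-12i, -20, -4+12i]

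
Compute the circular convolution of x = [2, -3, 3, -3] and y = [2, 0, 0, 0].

(x ⊛ y)[n] = Σ(m=0 to 3) x[m] · y[(n-m) mod 4]

Computing each output sample:
(x ⊛ y)[0] = 4
(x ⊛ y)[1] = -6
(x ⊛ y)[2] = 6
(x ⊛ y)[3] = -6

x ⊛ y = [4, -6, 6, -6]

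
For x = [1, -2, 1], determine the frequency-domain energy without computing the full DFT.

Parseval: Σ|x[n]|² = (1/N)Σ|X[k]|², so Σ|X[k]|² = N·Σ|x[n]|² = 3·6.0000

Σ|X[k]|² = N·Σ|x[n]|² = 3·6.0000 = 18.0000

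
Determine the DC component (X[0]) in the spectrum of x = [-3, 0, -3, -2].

X[0] = Σ(n=0 to 3) x[n] · ω_4^0 = Σ x[n]
= (-3) + (0) + (-3) + (-2)

X[0] = -8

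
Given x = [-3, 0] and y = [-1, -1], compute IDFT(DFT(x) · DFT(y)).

(x ⊛ y)[n] = Σ(m=0 to 1) x[m] · y[(n-m) mod 2]

Computing each output sample:
(x ⊛ y)[0] = 3
(x ⊛ y)[1] = 3

x ⊛ y = [3, 3]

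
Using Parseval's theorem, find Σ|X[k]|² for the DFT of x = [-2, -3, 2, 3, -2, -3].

Parseval: Σ|x[n]|² = (1/N)Σ|X[k]|², so Σ|X[k]|² = N·Σ|x[n]|² = 6·39.0000

Σ|X[k]|² = N·Σ|x[n]|² = 6·39.0000 = 234.0000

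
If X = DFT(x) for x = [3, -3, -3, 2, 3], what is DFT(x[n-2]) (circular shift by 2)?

Time shift by 2: X_shifted[k] = ω_5^(2k) · X[k]
Shifted x = [2, 3, 3, -3, -3]

DFT(x[n-2]) = [2, 2.0000-9.2331i, 2.0000+2.1796i, 2.0000-2.1796i, 2.0000+9.2331i]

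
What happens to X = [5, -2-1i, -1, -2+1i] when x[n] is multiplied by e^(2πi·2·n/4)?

Modulation property: DFT(ω_4^(-2n)·x[n]) = X[(k-2) mod 4], so circularly shift X by 2 positions.

X[k-2] = [-1, -2+1i, 5, -2-1i]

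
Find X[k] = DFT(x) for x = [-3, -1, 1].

X[k] = Σ(n=0 to 2) x[n] · ω_3^(nk)
where ω_3 = e^(-2πi/3)

Computing each X[k]:
X[0] = -3
X[1] = -3.0000+1.7321i
X[2] = -3.0000-1.7321i

X = [-3, -3.0000+1.7321i, -3.0000-1.7321i]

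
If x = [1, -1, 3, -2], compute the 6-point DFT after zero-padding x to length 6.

Original 4-point DFT: [1, -2-1i, 7, -2+1i]
Zero-padded 6-point DFT provides frequency interpolation.

DFT_6([x, 0, ...]) = [1, 1.0000-1.7321i, -2.0000+3.4641i, 7, -2.0000-3.4641i, 1.0000+1.7321i]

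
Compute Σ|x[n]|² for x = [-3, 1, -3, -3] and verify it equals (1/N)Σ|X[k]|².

Time domain:
Σ|x[n]|² = |-3|² + |1|² + |-3|² + |-3|² = 28.0000

Frequency domain:
(1/4)Σ|X[k]|² = (1/4)(|-8|² + |-4i|² + |-4|² + |4i|²) = (1/4)·112.0000 = 28.0000

Both sides agree, confirming Parseval's theorem.

Σ|x[n]|² = (1/N)Σ|X[k]|² = 28.0000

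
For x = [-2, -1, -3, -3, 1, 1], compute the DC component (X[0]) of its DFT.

X[0] = Σ(n=0 to 5) x[n] · ω_6^0 = Σ x[n]
= (-2) + (-1) + (-3) + (-3) + (1) + (1)

X[0] = -7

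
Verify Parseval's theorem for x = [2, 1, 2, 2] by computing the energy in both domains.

Time domain:
Σ|x[n]|² = |2|² + |1|² + |2|² + |2|² = 13.0000

Frequency domain:
(1/4)Σ|X[k]|² = (1/4)(|7|² + |1i|² + |1|² + |-1i|²) = (1/4)·52.0000 = 13.0000

Both sides agree, confirming Parseval's theorem.

Σ|x[n]|² = (1/N)Σ|X[k]|² = 13.0000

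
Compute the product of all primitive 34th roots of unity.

The primitive 34th roots of unity are ω_34^k for k coprime to 34: k ∈ {1, 3, 5, 7, 9, 11, 13, 15, 19, 21, 23, 25, 27, 29, 31, 33}
Their product equals the constant term of the cyclotomic polynomial Φ_34(x) up to sign.
For n ≥ 3, the product of all primitive nth roots of unity is 1. (For n=1 it is 1; for n=2 it is -1.)

1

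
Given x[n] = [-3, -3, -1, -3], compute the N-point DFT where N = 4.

X[k] = Σ(n=0 to 3) x[n] · ω_4^(nk)
where ω_4 = e^(-2πi/4)

Computing each X[k]:
X[0] = -10
X[1] = -2
X[2] = 2
X[3] = -2

X = [-10, -2, 2, -2]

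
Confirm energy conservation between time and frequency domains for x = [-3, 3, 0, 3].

Time domain:
Σ|x[n]|² = |-3|² + |3|² + |0|² + |3|² = 27.0000

Frequency domain:
(1/4)Σ|X[k]|² = (1/4)(|3|² + |-3|² + |-9|² + |-3|²) = (1/4)·108.0000 = 27.0000

Both sides agree, confirming Parseval's theorem.

Σ|x[n]|² = (1/N)Σ|X[k]|² = 27.0000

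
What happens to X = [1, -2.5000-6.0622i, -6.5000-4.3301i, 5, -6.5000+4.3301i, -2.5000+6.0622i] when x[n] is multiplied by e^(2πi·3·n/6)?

Modulation property: DFT(ω_6^(-3n)·x[n]) = X[(k-3) mod 6], so circularly shift X by 3 positions.

X[k-3] = [5, -6.5000+4.3301i, -2.5000+6.0622i, 1, -2.5000-6.0622i, -6.5000-4.3301i]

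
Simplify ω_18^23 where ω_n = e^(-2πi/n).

Since ω_18^18 = 1, powers reduce modulo 18.
23 mod 18 = 5
So ω_18^23 = ω_18^5 = e^(-2πi·5/18)

ω_18^23 = ω_18^5 = -0.1736-0.9848i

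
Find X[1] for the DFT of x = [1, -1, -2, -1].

X[1] = Σ(n=0 to 3) x[n] · ω_4^(1n) where ω_4 = e^(-2πi/4)
= (1)·ω_4^0 + (-1)·ω_4^1 + (-2)·ω_4^2 + (-1)·ω_4^3

X[1] = 3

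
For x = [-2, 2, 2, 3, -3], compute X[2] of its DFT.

X[2] = Σ(n=0 to 4) x[n] · ω_5^(2n) where ω_5 = e^(-2πi/5)
= (-2)·ω_5^0 + (2)·ω_5^2 + (2)·ω_5^4 + (3)·ω_5^6 + (-3)·ω_5^8

X[2] = 0.3541-3.8900i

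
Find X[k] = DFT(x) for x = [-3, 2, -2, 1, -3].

X[k] = Σ(n=0 to 4) x[n] · ω_5^(nk)
where ω_5 = e^(-2πi/5)

Computing each X[k]:
X[0] = -5
X[1] = -2.5000-2.9919i
X[2] = -2.5000-5.7921i
X[3] = -2.5000+5.7921i
X[4] = -2.5000+2.9919i

X = [-5, -2.5000-2.9919i, -2.5000-5.7921i, -2.5000+5.7921i, -2.5000+2.9919i]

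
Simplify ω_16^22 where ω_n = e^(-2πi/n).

Since ω_16^16 = 1, powers reduce modulo 16.
22 mod 16 = 6
So ω_16^22 = ω_16^6 = e^(-2πi·6/16)

ω_16^22 = ω_16^6 = -0.7071-0.7071i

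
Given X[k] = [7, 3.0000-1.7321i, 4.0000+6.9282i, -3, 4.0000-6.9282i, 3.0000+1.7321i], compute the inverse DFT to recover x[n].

x[n] = (1/6) Σ(k=0 to 5) X[k] · e^(2πikn/6)

Computing each x[n]:
x[0] = 3
x[1] = 0
x[2] = 2
x[3] = 2
x[4] = -3
x[5] = 3

x = [3, 0, 2, 2, -3, 3]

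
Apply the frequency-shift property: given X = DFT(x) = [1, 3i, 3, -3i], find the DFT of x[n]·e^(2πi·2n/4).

Modulation property: DFT(ω_4^(-2n)·x[n]) = X[(k-2) mod 4], so circularly shift X by 2 positions.

X[k-2] = [3, -3i, 1, 3i]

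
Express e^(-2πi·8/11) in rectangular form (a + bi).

ω_11^8 = e^(-2πi·8/11)
= cos(-2π·8/11) + i·sin(-2π·8/11)
= cos(-16π/11) + i·sin(-16π/11)

ω_11^8 = cos(-16π/11) + i·sin(-16π/11) = -0.1423+0.9898i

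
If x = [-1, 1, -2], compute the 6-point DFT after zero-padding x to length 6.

Original 3-point DFT: [-2, -0.5000-2.5981i, -0.5000+2.5981i]
Zero-padded 6-point DFT provides frequency interpolation.

DFT_6([x, 0, ...]) = [-2, 0.5000+0.8660i, -0.5000-2.5981i, -4, -0.5000+2.5981i, 0.5000-0.8660i]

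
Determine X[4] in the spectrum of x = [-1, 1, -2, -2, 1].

X[4] = Σ(n=0 to 4) x[n] · ω_5^(4n) where ω_5 = e^(-2πi/5)
= (-1)·ω_5^0 + (1)·ω_5^4 + (-2)·ω_5^8 + (-2)·ω_5^12 + (1)·ω_5^16

X[4] = 2.8541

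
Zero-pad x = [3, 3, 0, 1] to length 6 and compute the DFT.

Original 4-point DFT: [7, 3-2i, -1, 3+2i]
Zero-padded 6-point DFT provides frequency interpolation.

DFT_6([x, 0, ...]) = [7, 3.5000-2.5981i, 2.5000-2.5981i, -1, 2.5000+2.5981i, 3.5000+2.5981i]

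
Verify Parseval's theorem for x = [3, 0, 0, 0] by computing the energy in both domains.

Time domain:
Σ|x[n]|² = |3|² + |0|² + |0|² + |0|² = 9.0000

Frequency domain:
(1/4)Σ|X[k]|² = (1/4)(|3|² + |3|² + |3|² + |3|²) = (1/4)·36.0000 = 9.0000

Both sides agree, confirming Parseval's theorem.

Σ|x[n]|² = (1/N)Σ|X[k]|² = 9.0000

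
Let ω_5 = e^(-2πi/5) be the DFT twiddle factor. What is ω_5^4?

ω_5^4 = e^(-2πi·4/5)
= cos(-2π·4/5) + i·sin(-2π·4/5)
= cos(-8π/5) + i·sin(-8π/5)

ω_5^4 = cos(-8π/5) + i·sin(-8π/5) = 0.3090+0.9511i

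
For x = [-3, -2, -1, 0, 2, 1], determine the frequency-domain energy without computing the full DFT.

Parseval: Σ|x[n]|² = (1/N)Σ|X[k]|², so Σ|X[k]|² = N·Σ|x[n]|² = 6·19.0000

Σ|X[k]|² = N·Σ|x[n]|² = 6·19.0000 = 114.0000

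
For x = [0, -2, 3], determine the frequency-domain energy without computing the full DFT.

Parseval: Σ|x[n]|² = (1/N)Σ|X[k]|², so Σ|X[k]|² = N·Σ|x[n]|² = 3·13.0000

Σ|X[k]|² = N·Σ|x[n]|² = 3·13.0000 = 39.0000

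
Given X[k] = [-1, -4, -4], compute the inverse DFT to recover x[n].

x[n] = (1/3) Σ(k=0 to 2) X[k] · e^(2πikn/3)

Computing each x[n]:
x[0] = -3
x[1] = 1
x[2] = 1

x = [-3, 1, 1]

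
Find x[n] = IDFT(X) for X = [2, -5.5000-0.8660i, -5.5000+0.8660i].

x[n] = (1/3) Σ(k=0 to 2) X[k] · e^(2πikn/3)

Computing each x[n]:
x[0] = -3
x[1] = 3
x[2] = 2

x = [-3, 3, 2]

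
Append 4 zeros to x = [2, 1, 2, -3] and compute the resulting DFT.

Original 4-point DFT: [2, -4i, 6, 4i]
Zero-padded 8-point DFT provides frequency interpolation.

DFT_8([x, 0, ...]) = [2, 4.8284-0.5858i, -4i, -0.8284+3.4142i, 6, -0.8284-3.4142i, 4i, 4.8284+0.5858i]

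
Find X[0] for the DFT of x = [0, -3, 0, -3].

X[0] = Σ(n=0 to 3) x[n] · ω_4^0 = Σ x[n]
= (0) + (-3) + (0) + (-3)

X[0] = -6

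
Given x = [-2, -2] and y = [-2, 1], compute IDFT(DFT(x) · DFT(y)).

(x ⊛ y)[n] = Σ(m=0 to 1) x[m] · y[(n-m) mod 2]

Computing each output sample:
(x ⊛ y)[0] = 2
(x ⊛ y)[1] = 2

x ⊛ y = [2, 2]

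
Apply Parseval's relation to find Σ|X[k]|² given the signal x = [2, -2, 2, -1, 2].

Parseval: Σ|x[n]|² = (1/N)Σ|X[k]|², so Σ|X[k]|² = N·Σ|x[n]|² = 5·17.0000

Σ|X[k]|² = N·Σ|x[n]|² = 5·17.0000 = 85.0000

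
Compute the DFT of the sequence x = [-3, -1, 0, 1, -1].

X[k] = Σ(n=0 to 4) x[n] · ω_5^(nk)
where ω_5 = e^(-2πi/5)

Computing each X[k]:
X[0] = -4
X[1] = -4.4271+0.5878i
X[2] = -1.0729-0.9511i
X[3] = -1.0729+0.9511i
X[4] = -4.4271-0.5878i

X = [-4, -4.4271+0.5878i, -1.0729-0.9511i, -1.0729+0.9511i, -4.4271-0.5878i]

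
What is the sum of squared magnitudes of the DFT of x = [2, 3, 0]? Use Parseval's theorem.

Parseval: Σ|x[n]|² = (1/N)Σ|X[k]|², so Σ|X[k]|² = N·Σ|x[n]|² = 3·13.0000

Σ|X[k]|² = N·Σ|x[n]|² = 3·13.0000 = 39.0000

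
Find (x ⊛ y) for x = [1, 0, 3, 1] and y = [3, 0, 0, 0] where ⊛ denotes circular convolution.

(x ⊛ y)[n] = Σ(m=0 to 3) x[m] · y[(n-m) mod 4]

Computing each output sample:
(x ⊛ y)[0] = 3
(x ⊛ y)[1] = 0
(x ⊛ y)[2] = 9
(x ⊛ y)[3] = 3

x ⊛ y = [3, 0, 9, 3]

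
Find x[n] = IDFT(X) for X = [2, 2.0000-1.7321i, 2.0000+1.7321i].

x[n] = (1/3) Σ(k=0 to 2) X[k] · e^(2πikn/3)

Computing each x[n]:
x[0] = 2
x[1] = 1
x[2] = -1

x = [2, 1, -1]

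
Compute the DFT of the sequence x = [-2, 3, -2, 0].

X[k] = Σ(n=0 to 3) x[n] · ω_4^(nk)
where ω_4 = e^(-2πi/4)

Computing each X[k]:
X[0] = -1
X[1] = -3i
X[2] = -7
X[3] = 3i

X = [-1, -3i, -7, 3i]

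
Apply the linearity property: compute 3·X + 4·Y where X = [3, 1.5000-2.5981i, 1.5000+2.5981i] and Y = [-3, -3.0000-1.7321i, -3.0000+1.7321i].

By linearity: DFT(3x + 4y) = 3·DFT(x) + 4·DFT(y)
= 3·[3, 1.5000-2.5981i, 1.5000+2.5981i] + 4·[-3, -3.0000-1.7321i, -3.0000+1.7321i]

Computing element-wise:
Z[0] = 3·(3) + 4·(-3) = -3
Z[1] = 3·(1.5000-2.5981i) + 4·(-3.0000-1.7321i) = -7.5000-14.7227i
Z[2] = 3·(1.5000+2.5981i) + 4·(-3.0000+1.7321i) = -7.5000+14.7227i

DFT(3x + 4y) = 3·X + 4·Y = [-3, -7.5000-14.7227i, -7.5000+14.7227i]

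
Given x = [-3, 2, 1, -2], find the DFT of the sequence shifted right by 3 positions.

Time shift by 3: X_shifted[k] = ω_4^(3k) · X[k]
Shifted x = [2, 1, -2, -3]

DFT(x[n-3]) = [-2, 4-4i, 2, 4+4i]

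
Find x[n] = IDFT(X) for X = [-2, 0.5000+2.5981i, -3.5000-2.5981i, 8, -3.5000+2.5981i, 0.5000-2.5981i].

x[n] = (1/6) Σ(k=0 to 5) X[k] · e^(2πikn/6)

Computing each x[n]:
x[0] = 0
x[1] = -1
x[2] = 0
x[3] = -3
x[4] = 3
x[5] = -1

x = [0, -1, 0, -3, 3, -1]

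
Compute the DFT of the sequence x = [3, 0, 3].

X[k] = Σ(n=0 to 2) x[n] · ω_3^(nk)
where ω_3 = e^(-2πi/3)

Computing each X[k]:
X[0] = 6
X[1] = 1.5000+2.5981i
X[2] = 1.5000-2.5981i

X = [6, 1.5000+2.5981i, 1.5000-2.5981i]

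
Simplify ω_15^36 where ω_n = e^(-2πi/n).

Since ω_15^15 = 1, powers reduce modulo 15.
36 mod 15 = 6
So ω_15^36 = ω_15^6 = e^(-2πi·6/15)

ω_15^36 = ω_15^6 = -0.8090-0.5878i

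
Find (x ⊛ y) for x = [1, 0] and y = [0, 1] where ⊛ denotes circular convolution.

(x ⊛ y)[n] = Σ(m=0 to 1) x[m] · y[(n-m) mod 2]

Computing each output sample:
(x ⊛ y)[0] = 0
(x ⊛ y)[1] = 1

x ⊛ y = [0, 1]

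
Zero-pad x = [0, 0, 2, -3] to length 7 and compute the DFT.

Original 4-point DFT: [-1, -2-3i, 5, -2+3i]
Zero-padded 7-point DFT provides frequency interpolation.

DFT_7([x, 0, ...]) = [-1, 2.2579-0.6482i, -3.6724-1.4777i, 1.9145+4.4884i, 1.9145-4.4884i, -3.6724+1.4777i, 2.2579+0.6482i]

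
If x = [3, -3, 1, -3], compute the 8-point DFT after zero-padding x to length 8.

Original 4-point DFT: [-2, 2, 10, 2]
Zero-padded 8-point DFT provides frequency interpolation.

DFT_8([x, 0, ...]) = [-2, 3.0000+3.2426i, 2, 3.0000+5.2426i, 10, 3.0000-5.2426i, 2, 3.0000-3.2426i]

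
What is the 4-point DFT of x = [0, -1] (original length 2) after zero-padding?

Original 2-point DFT: [-1, 1]
Zero-padded 4-point DFT provides frequency interpolation.

DFT_4([x, 0, ...]) = [-1, 1i, 1, -1i]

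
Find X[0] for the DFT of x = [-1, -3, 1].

X[0] = Σ(n=0 to 2) x[n] · ω_3^0 = Σ x[n]
= (-1) + (-3) + (1)

X[0] = -3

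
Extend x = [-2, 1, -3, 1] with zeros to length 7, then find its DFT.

Original 4-point DFT: [-3, 1, -7, 1]
Zero-padded 7-point DFT provides frequency interpolation.

DFT_7([x, 0, ...]) = [-3, -1.6099+1.7091i, 1.1039-1.4947i, -4.9940-3.7543i, -4.9940+3.7543i, 1.1039+1.4947i, -1.6099-1.7091i]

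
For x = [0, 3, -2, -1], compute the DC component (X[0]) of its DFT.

X[0] = Σ(n=0 to 3) x[n] · ω_4^0 = Σ x[n]
= (0) + (3) + (-2) + (-1)

X[0] = 0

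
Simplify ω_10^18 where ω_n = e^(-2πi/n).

Since ω_10^10 = 1, powers reduce modulo 10.
18 mod 10 = 8
So ω_10^18 = ω_10^8 = e^(-2πi·8/10)

ω_10^18 = ω_10^8 = 0.3090+0.9511i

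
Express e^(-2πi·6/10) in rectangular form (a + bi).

ω_10^6 = e^(-2πi·6/10)
= cos(-2π·6/10) + i·sin(-2π·6/10)
= cos(-12π/10) + i·sin(-12π/10)

ω_10^6 = cos(-12π/10) + i·sin(-12π/10) = -0.8090+0.5878i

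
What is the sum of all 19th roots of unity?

Sum of all nth roots of unity equals 0 for n > 1 (geometric series with r ≠ 1).

0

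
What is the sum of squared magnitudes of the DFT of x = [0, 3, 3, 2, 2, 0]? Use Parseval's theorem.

Parseval: Σ|x[n]|² = (1/N)Σ|X[k]|², so Σ|X[k]|² = N·Σ|x[n]|² = 6·26.0000

Σ|X[k]|² = N·Σ|x[n]|² = 6·26.0000 = 156.0000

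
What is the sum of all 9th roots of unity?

Sum of all nth roots of unity equals 0 for n > 1 (geometric series with r ≠ 1).

0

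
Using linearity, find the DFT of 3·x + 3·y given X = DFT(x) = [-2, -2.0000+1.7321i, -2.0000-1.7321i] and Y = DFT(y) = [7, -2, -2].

By linearity: DFT(3x + 3y) = 3·DFT(x) + 3·DFT(y)
= 3·[-2, -2.0000+1.7321i, -2.0000-1.7321i] + 3·[7, -2, -2]

Computing element-wise:
Z[0] = 3·(-2) + 3·(7) = 15
Z[1] = 3·(-2.0000+1.7321i) + 3·(-2) = -12.0000+5.1963i
Z[2] = 3·(-2.0000-1.7321i) + 3·(-2) = -12.0000-5.1963i

DFT(3x + 3y) = 3·X + 3·Y = [15, -12.0000+5.1963i, -12.0000-5.1963i]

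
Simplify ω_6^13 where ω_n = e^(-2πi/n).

Since ω_6^6 = 1, powers reduce modulo 6.
13 mod 6 = 1
So ω_6^13 = ω_6^1 = e^(-2πi·1/6)

ω_6^13 = ω_6^1 = 0.5000-0.8660i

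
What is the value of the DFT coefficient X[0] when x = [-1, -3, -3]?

X[0] = Σ(n=0 to 2) x[n] · ω_3^0 = Σ x[n]
= (-1) + (-3) + (-3)

X[0] = -7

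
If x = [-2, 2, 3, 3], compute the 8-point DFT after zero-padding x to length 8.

Original 4-point DFT: [6, -5+1i, -4, -5-1i]
Zero-padded 8-point DFT provides frequency interpolation.

DFT_8([x, 0, ...]) = [6, -2.7071-6.5355i, -5+1i, -1.2929-0.5355i, -4, -1.2929+0.5355i, -5-1i, -2.7071+6.5355i]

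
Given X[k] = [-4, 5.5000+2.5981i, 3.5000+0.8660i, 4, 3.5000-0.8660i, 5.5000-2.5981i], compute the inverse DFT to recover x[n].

x[n] = (1/6) Σ(k=0 to 5) X[k] · e^(2πikn/6)

Computing each x[n]:
x[0] = 3
x[1] = -2
x[2] = -2
x[3] = -2
x[4] = -1
x[5] = 0

x = [3, -2, -2, -2, -1, 0]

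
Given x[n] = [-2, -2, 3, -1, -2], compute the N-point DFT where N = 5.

X[k] = Σ(n=0 to 4) x[n] · ω_5^(nk)
where ω_5 = e^(-2πi/5)

Computing each X[k]:
X[0] = -4
X[1] = -4.8541-2.3511i
X[2] = 1.8541+3.8042i
X[3] = 1.8541-3.8042i
X[4] = -4.8541+2.3511i

X = [-4, -4.8541-2.3511i, 1.8541+3.8042i, 1.8541-3.8042i, -4.8541+2.3511i]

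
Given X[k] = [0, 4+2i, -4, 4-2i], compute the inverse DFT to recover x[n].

x[n] = (1/4) Σ(k=0 to 3) X[k] · e^(2πikn/4)

Computing each x[n]:
x[0] = 1
x[1] = 0
x[2] = -3
x[3] = 2

x = [1, 0, -3, 2]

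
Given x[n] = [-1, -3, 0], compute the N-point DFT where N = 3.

X[k] = Σ(n=0 to 2) x[n] · ω_3^(nk)
where ω_3 = e^(-2πi/3)

Computing each X[k]:
X[0] = -4
X[1] = 0.5000+2.5981i
X[2] = 0.5000-2.5981i

X = [-4, 0.5000+2.5981i, 0.5000-2.5981i]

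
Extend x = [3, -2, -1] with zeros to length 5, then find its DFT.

Original 3-point DFT: [0, 4.5000+0.8660i, 4.5000-0.8660i]
Zero-padded 5-point DFT provides frequency interpolation.

DFT_5([x, 0, ...]) = [0, 3.1910+2.4899i, 4.3090+0.2245i, 4.3090-0.2245i, 3.1910-2.4899i]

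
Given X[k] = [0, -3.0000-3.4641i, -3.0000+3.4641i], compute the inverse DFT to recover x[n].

x[n] = (1/3) Σ(k=0 to 2) X[k] · e^(2πikn/3)

Computing each x[n]:
x[0] = -2
x[1] = 3
x[2] = -1

x = [-2, 3, -1]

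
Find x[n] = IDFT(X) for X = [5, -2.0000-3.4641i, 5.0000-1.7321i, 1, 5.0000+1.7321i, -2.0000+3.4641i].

x[n] = (1/6) Σ(k=0 to 5) X[k] · e^(2πikn/6)

Computing each x[n]:
x[0] = 2
x[1] = 1
x[2] = 1
x[3] = 3
x[4] = 0
x[5] = -2

x = [2, 1, 1, 3, 0, -2]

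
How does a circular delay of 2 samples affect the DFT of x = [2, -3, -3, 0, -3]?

Time shift by 2: X_shifted[k] = ω_5^(2k) · X[k]
Shifted x = [0, -3, 2, -3, -3]

DFT(x[n-2]) = [-7, -1.0451-2.9389i, 4.5451+4.7553i, 4.5451-4.7553i, -1.0451+2.9389i]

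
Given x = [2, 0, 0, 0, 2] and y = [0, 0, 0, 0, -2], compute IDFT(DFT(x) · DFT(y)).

(x ⊛ y)[n] = Σ(m=0 to 4) x[m] · y[(n-m) mod 5]

Computing each output sample:
(x ⊛ y)[0] = 0
(x ⊛ y)[1] = 0
(x ⊛ y)[2] = 0
(x ⊛ y)[3] = -4
(x ⊛ y)[4] = -4

x ⊛ y = [0, 0, 0, -4, -4]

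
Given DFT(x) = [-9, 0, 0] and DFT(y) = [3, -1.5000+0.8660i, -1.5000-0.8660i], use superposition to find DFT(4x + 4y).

By linearity: DFT(4x + 4y) = 4·DFT(x) + 4·DFT(y)
= 4·[-9, 0, 0] + 4·[3, -1.5000+0.8660i, -1.5000-0.8660i]

Computing element-wise:
Z[0] = 4·(-9) + 4·(3) = -24
Z[1] = 4·(0) + 4·(-1.5000+0.8660i) = -6.0000+3.4640i
Z[2] = 4·(0) + 4·(-1.5000-0.8660i) = -6.0000-3.4640i

DFT(4x + 4y) = 4·X + 4·Y = [-24, -6.0000+3.4640i, -6.0000-3.4640i]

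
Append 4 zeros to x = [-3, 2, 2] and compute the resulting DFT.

Original 3-point DFT: [1, -5, -5]
Zero-padded 7-point DFT provides frequency interpolation.

DFT_7([x, 0, ...]) = [1, -2.1981-3.5135i, -5.2470-1.0821i, -3.5550+0.6959i, -3.5550-0.6959i, -5.2470+1.0821i, -2.1981+3.5135i]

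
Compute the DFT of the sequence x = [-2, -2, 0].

X[k] = Σ(n=0 to 2) x[n] · ω_3^(nk)
where ω_3 = e^(-2πi/3)

Computing each X[k]:
X[0] = -4
X[1] = -1.0000+1.7321i
X[2] = -1.0000-1.7321i

X = [-4, -1.0000+1.7321i, -1.0000-1.7321i]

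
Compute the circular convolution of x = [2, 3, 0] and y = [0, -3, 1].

(x ⊛ y)[n] = Σ(m=0 to 2) x[m] · y[(n-m) mod 3]

Computing each output sample:
(x ⊛ y)[0] = 3
(x ⊛ y)[1] = -6
(x ⊛ y)[2] = -7

x ⊛ y = [3, -6, -7]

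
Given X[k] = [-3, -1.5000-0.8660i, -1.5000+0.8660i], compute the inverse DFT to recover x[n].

x[n] = (1/3) Σ(k=0 to 2) X[k] · e^(2πikn/3)

Computing each x[n]:
x[0] = -2
x[1] = 0
x[2] = -1

x = [-2, 0, -1]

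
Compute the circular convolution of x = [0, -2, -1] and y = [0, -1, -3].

(x ⊛ y)[n] = Σ(m=0 to 2) x[m] · y[(n-m) mod 3]

Computing each output sample:
(x ⊛ y)[0] = 7
(x ⊛ y)[1] = 3
(x ⊛ y)[2] = 2

x ⊛ y = [7, 3, 2]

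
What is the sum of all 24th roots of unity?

Sum of all nth roots of unity equals 0 for n > 1 (geometric series with r ≠ 1).

0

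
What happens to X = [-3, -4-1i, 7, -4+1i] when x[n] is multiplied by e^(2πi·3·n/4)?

Modulation property: DFT(ω_4^(-3n)·x[n]) = X[(k-3) mod 4], so circularly shift X by 3 positions.

X[k-3] = [-4-1i, 7, -4+1i, -3]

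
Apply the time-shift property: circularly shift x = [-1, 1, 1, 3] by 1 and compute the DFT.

Time shift by 1: X_shifted[k] = ω_4^(1k) · X[k]
Shifted x = [3, -1, 1, 1]

DFT(x[n-1]) = [4, 2+2i, 4, 2-2i]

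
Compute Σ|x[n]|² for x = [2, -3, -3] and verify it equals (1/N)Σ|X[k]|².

Time domain:
Σ|x[n]|² = |2|² + |-3|² + |-3|² = 22.0000

Frequency domain:
(1/3)Σ|X[k]|² = (1/3)(|-4|² + |5|² + |5|²) = (1/3)·66.0000 = 22.0000

Both sides agree, confirming Parseval's theorem.

Σ|x[n]|² = (1/N)Σ|X[k]|² = 22.0000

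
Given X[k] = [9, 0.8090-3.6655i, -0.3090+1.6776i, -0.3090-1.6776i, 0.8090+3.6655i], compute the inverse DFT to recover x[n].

x[n] = (1/5) Σ(k=0 to 4) X[k] · e^(2πikn/5)

Computing each x[n]:
x[0] = 2
x[1] = 3
x[2] = 3
x[3] = 0
x[4] = 1

x = [2, 3, 3, 0, 1]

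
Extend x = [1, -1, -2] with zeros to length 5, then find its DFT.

Original 3-point DFT: [-2, 2.5000-0.8660i, 2.5000+0.8660i]
Zero-padded 5-point DFT provides frequency interpolation.

DFT_5([x, 0, ...]) = [-2, 2.3090+2.1266i, 1.1910-1.3143i, 1.1910+1.3143i, 2.3090-2.1266i]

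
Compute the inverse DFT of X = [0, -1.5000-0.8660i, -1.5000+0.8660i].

x[n] = (1/3) Σ(k=0 to 2) X[k] · e^(2πikn/3)

Computing each x[n]:
x[0] = -1
x[1] = 1
x[2] = 0

x = [-1, 1, 0]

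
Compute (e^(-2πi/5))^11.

Since ω_5^5 = 1, powers reduce modulo 5.
11 mod 5 = 1
So ω_5^11 = ω_5^1 = e^(-2πi·1/5)

ω_5^11 = ω_5^1 = 0.3090-0.9511i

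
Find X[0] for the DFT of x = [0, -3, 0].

X[0] = Σ(n=0 to 2) x[n] · ω_3^0 = Σ x[n]
= (0) + (-3) + (0)

X[0] = -3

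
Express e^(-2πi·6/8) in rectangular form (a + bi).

ω_8^6 = e^(-2πi·6/8)
= cos(-2π·6/8) + i·sin(-2π·6/8)
= cos(-12π/8) + i·sin(-12π/8)

ω_8^6 = cos(-12π/8) + i·sin(-12π/8) = 1i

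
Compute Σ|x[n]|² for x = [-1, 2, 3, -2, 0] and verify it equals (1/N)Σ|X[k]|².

Time domain:
Σ|x[n]|² = |-1|² + |2|² + |3|² + |-2|² + |0|² = 18.0000

Frequency domain:
(1/5)Σ|X[k]|² = (1/5)(|2|² + |-1.1910-4.8410i|² + |-2.3090+3.5797i|² + |-2.3090-3.5797i|² + |-1.1910+4.8410i|²) = (1/5)·90.0000 = 18.0000

Both sides agree, confirming Parseval's theorem.

Σ|x[n]|² = (1/N)Σ|X[k]|² = 18.0000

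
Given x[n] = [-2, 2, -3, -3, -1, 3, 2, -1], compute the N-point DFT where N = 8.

X[k] = Σ(n=0 to 7) x[n] · ω_8^(nk)
where ω_8 = e^(-2πi/8)

Computing each X[k]:
X[0] = -3
X[1] = -0.2929+7.1213i
X[2] = -2-9i
X[3] = -1.7071-2.8787i
X[4] = -5
X[5] = -1.7071+2.8787i
X[6] = -2+9i
X[7] = -0.2929-7.1213i

X = [-3, -0.2929+7.1213i, -2-9i, -1.7071-2.8787i, -5, -1.7071+2.8787i, -2+9i, -0.2929-7.1213i]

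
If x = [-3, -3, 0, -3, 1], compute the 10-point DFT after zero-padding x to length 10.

Original 5-point DFT: [-8, -1.1910+2.0409i, -2.3090+5.2043i, -2.3090-5.2043i, -1.1910-2.0409i]
Zero-padded 10-point DFT provides frequency interpolation.

DFT_10([x, 0, ...]) = [-8, -5.3090+4.0287i, -1.1910+2.0409i, -4.1910+0.1388i, -2.3090+5.2043i, 4, -2.3090-5.2043i, -4.1910-0.1388i, -1.1910-2.0409i, -5.3090-4.0287i]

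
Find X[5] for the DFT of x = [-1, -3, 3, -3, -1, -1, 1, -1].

X[5] = Σ(n=0 to 7) x[n] · ω_8^(5n) where ω_8 = e^(-2πi/8)
= (-1)·ω_8^0 + (-3)·ω_8^5 + (3)·ω_8^10 + (-3)·ω_8^15 + (-1)·ω_8^20 + (-1)·ω_8^25 + (1)·ω_8^30 + (-1)·ω_8^35

X[5] = -4.8284i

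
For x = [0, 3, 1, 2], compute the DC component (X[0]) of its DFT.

X[0] = Σ(n=0 to 3) x[n] · ω_4^0 = Σ x[n]
= (0) + (3) + (1) + (2)

X[0] = 6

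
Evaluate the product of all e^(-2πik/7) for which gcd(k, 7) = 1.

The primitive 7th roots of unity are ω_7^k for k coprime to 7: k ∈ {1, 2, 3, 4, 5, 6}
Their product equals the constant term of the cyclotomic polynomial Φ_7(x) up to sign.
For n ≥ 3, the product of all primitive nth roots of unity is 1. (For n=1 it is 1; for n=2 it is -1.)

1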